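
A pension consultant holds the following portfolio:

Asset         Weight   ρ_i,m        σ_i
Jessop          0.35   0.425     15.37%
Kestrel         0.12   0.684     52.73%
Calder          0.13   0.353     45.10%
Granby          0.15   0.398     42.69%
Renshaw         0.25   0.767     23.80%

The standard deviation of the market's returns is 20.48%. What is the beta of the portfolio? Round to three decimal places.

β_Jessop = 0.425 × 15.37% / 20.48% = 0.3190
β_Kestrel = 0.684 × 52.73% / 20.48% = 1.7611
β_Calder = 0.353 × 45.10% / 20.48% = 0.7774
β_Granby = 0.398 × 42.69% / 20.48% = 0.8296
β_Renshaw = 0.767 × 23.80% / 20.48% = 0.8913
β_P = Σ w_i β_i = 0.35×0.3190 + 0.12×1.7611 + 0.13×0.7774 + 0.15×0.8296 + 0.25×0.8913 = 0.7713

0.771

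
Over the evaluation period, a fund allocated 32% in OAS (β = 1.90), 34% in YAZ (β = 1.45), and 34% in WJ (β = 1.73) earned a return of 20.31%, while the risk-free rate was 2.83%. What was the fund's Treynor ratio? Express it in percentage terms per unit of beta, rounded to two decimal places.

10.35%

β_P = 0.32×1.90 + 0.34×1.45 + 0.34×1.73 = 1.6892
Treynor = (R_P − R_f) / β_P = (20.31% − 2.83%) / 1.6892 = 17.48% / 1.6892 = 10.35%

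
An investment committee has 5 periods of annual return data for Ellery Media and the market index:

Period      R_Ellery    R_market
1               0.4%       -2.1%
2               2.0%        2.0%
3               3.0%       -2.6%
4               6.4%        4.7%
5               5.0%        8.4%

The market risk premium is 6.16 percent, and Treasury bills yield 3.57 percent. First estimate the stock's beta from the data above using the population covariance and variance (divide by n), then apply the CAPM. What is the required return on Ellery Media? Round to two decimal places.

5.89%

Mean R_i = (0.4 + 2.0 + 3.0 + 6.4 + 5.0) / 5 = 3.3600%
Mean R_m = (-2.1 + 2.0 − 2.6 + 4.7 + 8.4) / 5 = 2.0800%
Σ(R_i − R̄_i)(R_m − R̄_m) = 32.4960  ⇒  Cov = 32.4960 / 5 = 6.4992
Σ(R_m − R̄_m)² = 86.1880  ⇒  Var(R_m) = 86.1880 / 5 = 17.2376
β = Cov / Var(R_m) = 6.4992 / 17.2376 = 0.3770
E(R) = R_f + β × MRP = 3.57% + 0.3770 × 6.16% = 5.89%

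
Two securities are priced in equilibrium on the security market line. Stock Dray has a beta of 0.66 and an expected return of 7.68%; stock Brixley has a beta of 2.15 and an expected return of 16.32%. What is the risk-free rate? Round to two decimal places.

3.85%

Both satisfy E(R) = R_f + β·MRP, so the slope of the SML is
MRP = (16.32% − 7.68%) / (2.15 − 0.66) = 8.64% / 1.49 = 5.7987%
R_f = E(R_Dray) − β_Dray·MRP = 7.68% − 0.66 × 5.7987% = 3.8529%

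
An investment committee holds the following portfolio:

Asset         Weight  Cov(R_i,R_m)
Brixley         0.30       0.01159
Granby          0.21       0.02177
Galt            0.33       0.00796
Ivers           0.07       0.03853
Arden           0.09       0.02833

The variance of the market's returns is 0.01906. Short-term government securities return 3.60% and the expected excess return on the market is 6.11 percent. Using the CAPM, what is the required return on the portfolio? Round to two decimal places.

8.70%

β_Brixley = 0.01159 / 0.01906 = 0.6081
β_Granby = 0.02177 / 0.01906 = 1.1422
β_Galt = 0.00796 / 0.01906 = 0.4176
β_Ivers = 0.03853 / 0.01906 = 2.0215
β_Arden = 0.02833 / 0.01906 = 1.4864
β_P = Σ w_i β_i = 0.30×0.6081 + 0.21×1.1422 + 0.33×0.4176 + 0.07×2.0215 + 0.09×1.4864 = 0.8354
E(R_P) = R_f + β_P × MRP = 3.60% + 0.8354 × 6.11% = 8.70%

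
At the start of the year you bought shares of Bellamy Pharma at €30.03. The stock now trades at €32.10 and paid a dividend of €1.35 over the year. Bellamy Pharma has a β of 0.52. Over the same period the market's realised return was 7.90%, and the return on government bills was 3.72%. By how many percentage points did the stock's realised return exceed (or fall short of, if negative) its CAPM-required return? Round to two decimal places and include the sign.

Realised HPR = (P1 + D1 − P0) / P0 = (32.10 + 1.35 − 30.03) / 30.03 = 3.42 / 30.03 = 11.3886%
MRP = 7.90% − 3.72% = 4.18%
CAPM required = R_f + β·MRP = 3.72% + 0.52 × 4.18% = 5.8936%
α = realised − required = 11.3886% − 5.8936% = +5.50%

+5.50%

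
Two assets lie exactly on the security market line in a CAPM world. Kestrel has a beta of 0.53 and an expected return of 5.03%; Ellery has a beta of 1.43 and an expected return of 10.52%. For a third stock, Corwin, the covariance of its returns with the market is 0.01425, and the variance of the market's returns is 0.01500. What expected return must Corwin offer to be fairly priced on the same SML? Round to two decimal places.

7.59%

MRP = (10.52% − 5.03%) / (1.43 − 0.53) = 6.1000%
R_f = 5.03% − 0.53 × 6.1000% = 1.7970%
β_Corwin = Cov / Var(R_m) = 0.01425 / 0.01500 = 0.9500
E(R_Corwin) = R_f + β × MRP = 1.7970% + 0.9500 × 6.1000% = 7.59%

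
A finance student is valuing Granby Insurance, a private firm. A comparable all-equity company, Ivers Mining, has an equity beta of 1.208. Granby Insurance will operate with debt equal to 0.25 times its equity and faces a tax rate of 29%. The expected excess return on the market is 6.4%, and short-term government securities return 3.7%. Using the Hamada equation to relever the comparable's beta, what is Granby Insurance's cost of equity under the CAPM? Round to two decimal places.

12.80%

β_L = β_U × [1 + (1 − t)(D/E)] = 1.208 × [1 + (1 − 0.29) × 0.25]
    = 1.208 × [1 + 0.71 × 0.25] = 1.208 × 1.1775 = 1.4224
E(R) = R_f + β_L × MRP = 3.7% + 1.4224 × 6.4% = 12.80%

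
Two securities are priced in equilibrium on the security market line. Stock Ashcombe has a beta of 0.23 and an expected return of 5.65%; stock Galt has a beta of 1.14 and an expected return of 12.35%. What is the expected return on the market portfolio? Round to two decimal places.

11.32%

Both satisfy E(R) = R_f + β·MRP, so the slope of the SML is
MRP = (12.35% − 5.65%) / (1.14 − 0.23) = 6.70% / 0.91 = 7.3626%
R_f = E(R_Ashcombe) − β_Ashcombe·MRP = 5.65% − 0.23 × 7.3626% = 3.9566%
E(R_m) = R_f + MRP = 3.9566% + 7.3626% = 11.32%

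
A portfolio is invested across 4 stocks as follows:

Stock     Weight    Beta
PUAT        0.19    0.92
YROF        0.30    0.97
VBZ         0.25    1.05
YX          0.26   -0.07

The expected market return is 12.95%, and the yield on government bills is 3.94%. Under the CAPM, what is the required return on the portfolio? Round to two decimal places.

β_P = Σ w_i β_i = 0.19×0.92 + 0.30×0.97 + 0.25×1.05 + 0.26×-0.07 = 0.7101
MRP = 12.95% − 3.94% = 9.01%
E(R_P) = R_f + β_P × MRP = 3.94% + 0.7101 × 9.01% = 10.34%

10.34%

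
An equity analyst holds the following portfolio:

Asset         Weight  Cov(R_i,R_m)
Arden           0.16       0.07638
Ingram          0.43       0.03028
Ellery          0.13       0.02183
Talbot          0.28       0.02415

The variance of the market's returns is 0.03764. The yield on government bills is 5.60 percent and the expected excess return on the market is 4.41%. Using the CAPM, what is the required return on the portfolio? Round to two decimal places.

9.68%

β_Arden = 0.07638 / 0.03764 = 2.0292
β_Ingram = 0.03028 / 0.03764 = 0.8045
β_Ellery = 0.02183 / 0.03764 = 0.5800
β_Talbot = 0.02415 / 0.03764 = 0.6416
β_P = Σ w_i β_i = 0.16×2.0292 + 0.43×0.8045 + 0.13×0.5800 + 0.28×0.6416 = 0.9257
E(R_P) = R_f + β_P × MRP = 5.60% + 0.9257 × 4.41% = 9.68%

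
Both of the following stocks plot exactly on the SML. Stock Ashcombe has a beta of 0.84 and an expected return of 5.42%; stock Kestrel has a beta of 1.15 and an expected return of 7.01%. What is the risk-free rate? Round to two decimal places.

1.11%

Both satisfy E(R) = R_f + β·MRP, so the slope of the SML is
MRP = (7.01% − 5.42%) / (1.15 − 0.84) = 1.59% / 0.31 = 5.1290%
R_f = E(R_Ashcombe) − β_Ashcombe·MRP = 5.42% − 0.84 × 5.1290% = 1.1116%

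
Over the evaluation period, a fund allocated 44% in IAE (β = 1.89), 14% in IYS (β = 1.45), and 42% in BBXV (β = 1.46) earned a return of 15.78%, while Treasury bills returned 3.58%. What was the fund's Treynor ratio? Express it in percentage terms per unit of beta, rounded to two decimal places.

β_P = 0.44×1.89 + 0.14×1.45 + 0.42×1.46 = 1.6478
Treynor = (R_P − R_f) / β_P = (15.78% − 3.58%) / 1.6478 = 12.20% / 1.6478 = 7.40%

7.40%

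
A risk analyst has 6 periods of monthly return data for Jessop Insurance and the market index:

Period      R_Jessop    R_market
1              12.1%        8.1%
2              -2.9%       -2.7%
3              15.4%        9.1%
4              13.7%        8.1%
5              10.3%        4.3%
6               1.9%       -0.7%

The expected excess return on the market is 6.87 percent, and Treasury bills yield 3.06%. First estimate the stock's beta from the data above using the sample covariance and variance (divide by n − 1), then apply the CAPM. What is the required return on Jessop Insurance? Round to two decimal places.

12.85%

Mean R_i = (12.1 − 2.9 + 15.4 + 13.7 + 10.3 + 1.9) / 6 = 8.4167%
Mean R_m = (8.1 − 2.7 + 9.1 + 8.1 + 4.3 − 0.7) / 6 = 4.3667%
Σ(R_i − R̄_i)(R_m − R̄_m) = 179.3933  ⇒  Cov = 179.3933 / 5 = 35.8787
Σ(R_m − R̄_m)² = 125.8933  ⇒  Var(R_m) = 125.8933 / 5 = 25.1787
β = Cov / Var(R_m) = 35.8787 / 25.1787 = 1.4250
E(R) = R_f + β × MRP = 3.06% + 1.4250 × 6.87% = 12.85%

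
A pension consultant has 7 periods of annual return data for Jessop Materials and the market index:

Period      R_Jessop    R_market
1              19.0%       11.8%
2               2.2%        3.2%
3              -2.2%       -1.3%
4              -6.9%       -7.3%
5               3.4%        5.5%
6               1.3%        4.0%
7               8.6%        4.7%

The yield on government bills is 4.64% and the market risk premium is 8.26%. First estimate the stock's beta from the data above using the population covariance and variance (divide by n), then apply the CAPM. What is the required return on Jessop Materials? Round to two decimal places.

Mean R_i = (19.0 + 2.2 − 2.2 − 6.9 + 3.4 + 1.3 + 8.6) / 7 = 3.6286%
Mean R_m = (11.8 + 3.2 − 1.3 − 7.3 + 5.5 + 4.0 + 4.7) / 7 = 2.9429%
Σ(R_i − R̄_i)(R_m − R̄_m) = 274.0414  ⇒  Cov = 274.0414 / 7 = 39.1488
Σ(R_m − R̄_m)² = 212.1771  ⇒  Var(R_m) = 212.1771 / 7 = 30.3110
β = Cov / Var(R_m) = 39.1488 / 30.3110 = 1.2916
E(R) = R_f + β × MRP = 4.64% + 1.2916 × 8.26% = 15.31%

15.31%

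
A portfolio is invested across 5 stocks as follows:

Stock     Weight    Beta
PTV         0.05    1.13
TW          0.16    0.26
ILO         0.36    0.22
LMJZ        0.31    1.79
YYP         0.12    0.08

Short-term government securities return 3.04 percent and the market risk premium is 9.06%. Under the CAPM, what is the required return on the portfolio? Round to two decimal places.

β_P = Σ w_i β_i = 0.05×1.13 + 0.16×0.26 + 0.36×0.22 + 0.31×1.79 + 0.12×0.08 = 0.7418
E(R_P) = R_f + β_P × MRP = 3.04% + 0.7418 × 9.06% = 9.76%

9.76%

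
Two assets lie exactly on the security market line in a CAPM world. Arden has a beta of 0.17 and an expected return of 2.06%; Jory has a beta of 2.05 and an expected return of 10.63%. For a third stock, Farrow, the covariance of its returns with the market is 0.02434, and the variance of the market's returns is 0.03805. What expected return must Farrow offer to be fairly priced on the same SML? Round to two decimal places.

MRP = (10.63% − 2.06%) / (2.05 − 0.17) = 4.5585%
R_f = 2.06% − 0.17 × 4.5585% = 1.2851%
β_Farrow = Cov / Var(R_m) = 0.02434 / 0.03805 = 0.6397
E(R_Farrow) = R_f + β × MRP = 1.2851% + 0.6397 × 4.5585% = 4.20%

4.20%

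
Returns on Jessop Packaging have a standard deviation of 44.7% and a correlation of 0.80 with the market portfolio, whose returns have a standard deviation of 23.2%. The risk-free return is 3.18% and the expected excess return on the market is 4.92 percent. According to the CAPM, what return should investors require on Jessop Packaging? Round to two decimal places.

β = ρ × σ_i / σ_m = 0.80 × 44.7% / 23.2% = 1.5414
E(R) = 3.18% + 1.5414 × 4.92% = 10.76%

10.76%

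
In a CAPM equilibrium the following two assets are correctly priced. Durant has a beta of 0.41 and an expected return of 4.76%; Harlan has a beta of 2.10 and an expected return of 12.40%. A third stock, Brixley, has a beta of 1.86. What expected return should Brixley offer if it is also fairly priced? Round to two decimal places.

MRP (SML slope) = (12.40% − 4.76%) / (2.10 − 0.41) = 7.64% / 1.69 = 4.5207%
R_f (intercept) = 4.76% − 0.41 × 4.5207% = 2.9065%
E(R_Brixley) = R_f + β × MRP = 2.9065% + 1.86 × 4.5207% = 11.32%

11.32%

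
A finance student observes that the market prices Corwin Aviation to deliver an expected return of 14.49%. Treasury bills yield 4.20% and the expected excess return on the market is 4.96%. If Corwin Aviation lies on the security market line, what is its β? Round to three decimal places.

2.075

β = (E(R) − R_f) / MRP = (14.49% − 4.20%) / 4.96% = 10.29% / 4.96% = 2.075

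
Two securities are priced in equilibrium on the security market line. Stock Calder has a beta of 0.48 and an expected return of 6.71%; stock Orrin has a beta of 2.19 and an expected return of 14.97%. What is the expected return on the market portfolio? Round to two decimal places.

Both satisfy E(R) = R_f + β·MRP, so the slope of the SML is
MRP = (14.97% − 6.71%) / (2.19 − 0.48) = 8.26% / 1.71 = 4.8304%
R_f = E(R_Calder) − β_Calder·MRP = 6.71% − 0.48 × 4.8304% = 4.3914%
E(R_m) = R_f + MRP = 4.3914% + 4.8304% = 9.22%

9.22%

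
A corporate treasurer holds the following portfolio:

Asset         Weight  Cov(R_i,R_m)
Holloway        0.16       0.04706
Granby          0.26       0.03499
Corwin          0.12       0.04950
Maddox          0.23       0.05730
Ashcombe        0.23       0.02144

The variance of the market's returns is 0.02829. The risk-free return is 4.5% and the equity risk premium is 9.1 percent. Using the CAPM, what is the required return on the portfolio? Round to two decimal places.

β_Holloway = 0.04706 / 0.02829 = 1.6635
β_Granby = 0.03499 / 0.02829 = 1.2368
β_Corwin = 0.04950 / 0.02829 = 1.7497
β_Maddox = 0.05730 / 0.02829 = 2.0255
β_Ashcombe = 0.02144 / 0.02829 = 0.7579
β_P = Σ w_i β_i = 0.16×1.6635 + 0.26×1.2368 + 0.12×1.7497 + 0.23×2.0255 + 0.23×0.7579 = 1.4379
E(R_P) = R_f + β_P × MRP = 4.5% + 1.4379 × 9.1% = 17.58%

17.58%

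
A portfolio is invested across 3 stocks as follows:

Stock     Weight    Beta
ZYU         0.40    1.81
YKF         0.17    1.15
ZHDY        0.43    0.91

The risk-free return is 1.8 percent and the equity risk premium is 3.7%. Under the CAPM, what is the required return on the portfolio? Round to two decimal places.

6.65%

β_P = Σ w_i β_i = 0.40×1.81 + 0.17×1.15 + 0.43×0.91 = 1.3108
E(R_P) = R_f + β_P × MRP = 1.8% + 1.3108 × 3.7% = 6.65%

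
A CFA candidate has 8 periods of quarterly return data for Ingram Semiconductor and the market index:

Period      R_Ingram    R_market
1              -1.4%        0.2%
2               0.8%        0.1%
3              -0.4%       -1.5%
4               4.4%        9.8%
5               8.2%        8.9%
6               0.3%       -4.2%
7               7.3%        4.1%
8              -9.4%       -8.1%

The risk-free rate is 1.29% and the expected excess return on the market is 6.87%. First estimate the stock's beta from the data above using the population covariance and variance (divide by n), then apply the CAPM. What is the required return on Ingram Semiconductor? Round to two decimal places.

Mean R_i = (-1.4 + 0.8 − 0.4 + 4.4 + 8.2 + 0.3 + 7.3 − 9.4) / 8 = 1.2250%
Mean R_m = (0.2 + 0.1 − 1.5 + 9.8 + 8.9 − 4.2 + 4.1 − 8.1) / 8 = 1.1625%
Σ(R_i − R̄_i)(R_m − R̄_m) = 209.9175  ⇒  Cov = 209.9175 / 8 = 26.2397
Σ(R_m − R̄_m)² = 266.7988  ⇒  Var(R_m) = 266.7988 / 8 = 33.3499
β = Cov / Var(R_m) = 26.2397 / 33.3499 = 0.7868
E(R) = R_f + β × MRP = 1.29% + 0.7868 × 6.87% = 6.70%

6.70%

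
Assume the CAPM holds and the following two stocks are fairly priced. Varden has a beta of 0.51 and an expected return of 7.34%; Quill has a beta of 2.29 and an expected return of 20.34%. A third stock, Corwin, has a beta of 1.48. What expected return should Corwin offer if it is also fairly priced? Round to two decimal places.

14.42%

MRP (SML slope) = (20.34% − 7.34%) / (2.29 − 0.51) = 13.00% / 1.78 = 7.3034%
R_f (intercept) = 7.34% − 0.51 × 7.3034% = 3.6153%
E(R_Corwin) = R_f + β × MRP = 3.6153% + 1.48 × 7.3034% = 14.42%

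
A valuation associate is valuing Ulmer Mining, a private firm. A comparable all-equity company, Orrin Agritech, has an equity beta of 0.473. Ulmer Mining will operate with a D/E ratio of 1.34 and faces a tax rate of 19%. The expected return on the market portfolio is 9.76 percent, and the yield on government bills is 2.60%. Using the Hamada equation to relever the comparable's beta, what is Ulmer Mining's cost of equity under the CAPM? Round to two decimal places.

β_L = β_U × [1 + (1 − t)(D/E)] = 0.473 × [1 + (1 − 0.19) × 1.34]
    = 0.473 × [1 + 0.81 × 1.34] = 0.473 × 2.0854 = 0.9864
MRP = 9.76% − 2.60% = 7.16%
E(R) = R_f + β_L × MRP = 2.60% + 0.9864 × 7.16% = 9.66%

9.66%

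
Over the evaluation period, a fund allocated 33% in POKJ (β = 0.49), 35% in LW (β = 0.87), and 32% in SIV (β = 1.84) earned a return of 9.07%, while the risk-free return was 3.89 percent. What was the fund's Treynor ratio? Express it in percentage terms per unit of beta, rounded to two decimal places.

β_P = 0.33×0.49 + 0.35×0.87 + 0.32×1.84 = 1.0550
Treynor = (R_P − R_f) / β_P = (9.07% − 3.89%) / 1.0550 = 5.18% / 1.0550 = 4.91%

4.91%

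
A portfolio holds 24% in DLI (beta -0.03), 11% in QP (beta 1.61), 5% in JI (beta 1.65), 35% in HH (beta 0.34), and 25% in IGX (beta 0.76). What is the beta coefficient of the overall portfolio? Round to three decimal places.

0.561

β_P = Σ w_i β_i = 0.24×-0.03 + 0.11×1.61 + 0.05×1.65 + 0.35×0.34 + 0.25×0.76 = 0.5614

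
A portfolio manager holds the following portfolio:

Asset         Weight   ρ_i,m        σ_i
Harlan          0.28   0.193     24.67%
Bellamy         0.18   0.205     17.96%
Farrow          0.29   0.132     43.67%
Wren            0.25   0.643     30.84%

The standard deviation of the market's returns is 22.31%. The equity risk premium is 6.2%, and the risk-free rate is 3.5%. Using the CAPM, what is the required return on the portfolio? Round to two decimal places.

5.90%

β_Harlan = 0.193 × 24.67% / 22.31% = 0.2134
β_Bellamy = 0.205 × 17.96% / 22.31% = 0.1650
β_Farrow = 0.132 × 43.67% / 22.31% = 0.2584
β_Wren = 0.643 × 30.84% / 22.31% = 0.8888
β_P = Σ w_i β_i = 0.28×0.2134 + 0.18×0.1650 + 0.29×0.2584 + 0.25×0.8888 = 0.3866
E(R_P) = R_f + β_P × MRP = 3.5% + 0.3866 × 6.2% = 5.90%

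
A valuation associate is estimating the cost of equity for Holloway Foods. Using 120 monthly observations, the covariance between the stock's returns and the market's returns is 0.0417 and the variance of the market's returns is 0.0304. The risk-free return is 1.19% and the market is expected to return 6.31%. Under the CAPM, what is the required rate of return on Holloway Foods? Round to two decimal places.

8.21%

β = Cov(R_i, R_m) / Var(R_m) = 0.0417 / 0.0304 = 1.3717
MRP = 6.31% − 1.19% = 5.12%
E(R) = R_f + β × MRP = 1.19% + 1.3717 × 5.12% = 8.21%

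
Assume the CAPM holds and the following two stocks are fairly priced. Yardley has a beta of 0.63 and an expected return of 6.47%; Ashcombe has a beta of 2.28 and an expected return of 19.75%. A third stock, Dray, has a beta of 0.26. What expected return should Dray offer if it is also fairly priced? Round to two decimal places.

3.49%

MRP (SML slope) = (19.75% − 6.47%) / (2.28 − 0.63) = 13.28% / 1.65 = 8.0485%
R_f (intercept) = 6.47% − 0.63 × 8.0485% = 1.3994%
E(R_Dray) = R_f + β × MRP = 1.3994% + 0.26 × 8.0485% = 3.49%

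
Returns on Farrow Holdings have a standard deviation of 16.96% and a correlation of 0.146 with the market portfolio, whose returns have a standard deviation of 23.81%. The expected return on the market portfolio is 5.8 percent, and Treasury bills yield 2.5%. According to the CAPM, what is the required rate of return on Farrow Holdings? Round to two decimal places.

β = ρ × σ_i / σ_m = 0.146 × 16.96% / 23.81% = 0.1040
MRP = 5.8% − 2.5% = 3.30%
E(R) = 2.5% + 0.1040 × 3.3% = 2.84%

2.84%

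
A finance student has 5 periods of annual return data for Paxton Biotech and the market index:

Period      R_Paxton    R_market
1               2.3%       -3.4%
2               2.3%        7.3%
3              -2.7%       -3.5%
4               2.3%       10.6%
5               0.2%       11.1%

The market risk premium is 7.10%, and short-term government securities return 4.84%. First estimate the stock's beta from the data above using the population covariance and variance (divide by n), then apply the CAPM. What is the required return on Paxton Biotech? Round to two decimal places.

Mean R_i = (2.3 + 2.3 − 2.7 + 2.3 + 0.2) / 5 = 0.8800%
Mean R_m = (-3.4 + 7.3 − 3.5 + 10.6 + 11.1) / 5 = 4.4200%
Σ(R_i − R̄_i)(R_m − R̄_m) = 25.5720  ⇒  Cov = 25.5720 / 5 = 5.1144
Σ(R_m − R̄_m)² = 214.9880  ⇒  Var(R_m) = 214.9880 / 5 = 42.9976
β = Cov / Var(R_m) = 5.1144 / 42.9976 = 0.1189
E(R) = R_f + β × MRP = 4.84% + 0.1189 × 7.10% = 5.68%

5.68%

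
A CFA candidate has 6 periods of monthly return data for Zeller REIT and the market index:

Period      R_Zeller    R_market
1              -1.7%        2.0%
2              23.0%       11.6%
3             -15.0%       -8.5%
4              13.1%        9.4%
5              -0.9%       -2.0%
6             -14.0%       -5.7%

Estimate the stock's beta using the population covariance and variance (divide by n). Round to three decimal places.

1.801

Mean R_i = (-1.7 + 23.0 − 15.0 + 13.1 − 0.9 − 14.0) / 6 = 0.7500%
Mean R_m = (2.0 + 11.6 − 8.5 + 9.4 − 2.0 − 5.7) / 6 = 1.1333%
Σ(R_i − R̄_i)(R_m − R̄_m) = 590.5400  ⇒  Cov = 590.5400 / 6 = 98.4233
Σ(R_m − R̄_m)² = 327.9533  ⇒  Var(R_m) = 327.9533 / 6 = 54.6589
β = Cov / Var(R_m) = 98.4233 / 54.6589 = 1.8007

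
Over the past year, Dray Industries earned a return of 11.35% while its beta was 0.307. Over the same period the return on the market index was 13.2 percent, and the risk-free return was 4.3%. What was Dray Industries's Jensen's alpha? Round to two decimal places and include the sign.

+4.32%

Market excess return = 13.2% − 4.3% = 8.90%
CAPM benchmark = R_f + β(R_m − R_f) = 4.3% + 0.307 × 8.9% = 7.0323%
α = actual − benchmark = 11.35% − 7.0323% = +4.32%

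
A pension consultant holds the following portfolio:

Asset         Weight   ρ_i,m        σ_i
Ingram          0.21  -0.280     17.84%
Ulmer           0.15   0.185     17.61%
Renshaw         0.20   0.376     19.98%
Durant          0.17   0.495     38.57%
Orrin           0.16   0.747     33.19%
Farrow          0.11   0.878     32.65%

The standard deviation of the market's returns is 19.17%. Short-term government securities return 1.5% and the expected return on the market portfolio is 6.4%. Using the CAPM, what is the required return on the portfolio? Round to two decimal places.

β_Ingram = -0.280 × 17.84% / 19.17% = -0.2606
β_Ulmer = 0.185 × 17.61% / 19.17% = 0.1699
β_Renshaw = 0.376 × 19.98% / 19.17% = 0.3919
β_Durant = 0.495 × 38.57% / 19.17% = 0.9959
β_Orrin = 0.747 × 33.19% / 19.17% = 1.2933
β_Farrow = 0.878 × 32.65% / 19.17% = 1.4954
β_P = Σ w_i β_i = 0.21×-0.2606 + 0.15×0.1699 + 0.20×0.3919 + 0.17×0.9959 + 0.16×1.2933 + 0.11×1.4954 = 0.5899
MRP = 6.4% − 1.5% = 4.90%
E(R_P) = R_f + β_P × MRP = 1.5% + 0.5899 × 4.9% = 4.39%

4.39%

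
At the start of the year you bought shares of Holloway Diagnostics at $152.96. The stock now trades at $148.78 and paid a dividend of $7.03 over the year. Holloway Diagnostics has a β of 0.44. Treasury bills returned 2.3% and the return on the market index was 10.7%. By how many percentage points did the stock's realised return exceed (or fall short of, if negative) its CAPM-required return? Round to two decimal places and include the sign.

Realised HPR = (P1 + D1 − P0) / P0 = (148.78 + 7.03 − 152.96) / 152.96 = 2.85 / 152.96 = 1.8632%
MRP = 10.7% − 2.3% = 8.40%
CAPM required = R_f + β·MRP = 2.3% + 0.44 × 8.4% = 5.9960%
α = realised − required = 1.8632% − 5.9960% = -4.13%

-4.13%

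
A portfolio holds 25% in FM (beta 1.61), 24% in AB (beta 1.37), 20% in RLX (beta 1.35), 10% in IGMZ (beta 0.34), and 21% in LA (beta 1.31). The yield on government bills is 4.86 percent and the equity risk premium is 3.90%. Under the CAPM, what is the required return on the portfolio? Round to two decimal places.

β_P = Σ w_i β_i = 0.25×1.61 + 0.24×1.37 + 0.20×1.35 + 0.10×0.34 + 0.21×1.31 = 1.3104
E(R_P) = R_f + β_P × MRP = 4.86% + 1.3104 × 3.90% = 9.97%

9.97%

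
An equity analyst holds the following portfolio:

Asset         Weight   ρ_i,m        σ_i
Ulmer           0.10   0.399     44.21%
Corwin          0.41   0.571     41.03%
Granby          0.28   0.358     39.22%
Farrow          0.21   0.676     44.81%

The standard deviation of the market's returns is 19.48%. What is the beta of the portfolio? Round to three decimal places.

β_Ulmer = 0.399 × 44.21% / 19.48% = 0.9055
β_Corwin = 0.571 × 41.03% / 19.48% = 1.2027
β_Granby = 0.358 × 39.22% / 19.48% = 0.7208
β_Farrow = 0.676 × 44.81% / 19.48% = 1.5550
β_P = Σ w_i β_i = 0.10×0.9055 + 0.41×1.2027 + 0.28×0.7208 + 0.21×1.5550 = 1.1120

1.112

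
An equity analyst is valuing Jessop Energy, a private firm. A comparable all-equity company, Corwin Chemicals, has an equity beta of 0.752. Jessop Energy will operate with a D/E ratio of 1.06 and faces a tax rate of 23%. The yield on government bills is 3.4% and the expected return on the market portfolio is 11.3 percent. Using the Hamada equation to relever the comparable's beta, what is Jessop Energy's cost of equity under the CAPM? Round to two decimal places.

β_L = β_U × [1 + (1 − t)(D/E)] = 0.752 × [1 + (1 − 0.23) × 1.06]
    = 0.752 × [1 + 0.77 × 1.06] = 0.752 × 1.8162 = 1.3658
MRP = 11.3% − 3.4% = 7.90%
E(R) = R_f + β_L × MRP = 3.4% + 1.3658 × 7.9% = 14.19%

14.19%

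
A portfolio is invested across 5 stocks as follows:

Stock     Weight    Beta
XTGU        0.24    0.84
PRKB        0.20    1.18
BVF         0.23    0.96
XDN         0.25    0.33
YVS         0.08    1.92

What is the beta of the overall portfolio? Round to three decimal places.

β_P = Σ w_i β_i = 0.24×0.84 + 0.20×1.18 + 0.23×0.96 + 0.25×0.33 + 0.08×1.92 = 0.8945

0.895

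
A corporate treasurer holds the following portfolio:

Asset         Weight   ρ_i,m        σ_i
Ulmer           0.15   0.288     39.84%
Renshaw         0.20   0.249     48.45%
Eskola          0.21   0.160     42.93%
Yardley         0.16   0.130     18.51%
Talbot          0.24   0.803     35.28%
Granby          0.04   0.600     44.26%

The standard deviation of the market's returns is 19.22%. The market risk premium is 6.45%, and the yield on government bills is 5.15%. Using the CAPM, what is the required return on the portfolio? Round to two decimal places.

9.79%

β_Ulmer = 0.288 × 39.84% / 19.22% = 0.5970
β_Renshaw = 0.249 × 48.45% / 19.22% = 0.6277
β_Eskola = 0.160 × 42.93% / 19.22% = 0.3574
β_Yardley = 0.130 × 18.51% / 19.22% = 0.1252
β_Talbot = 0.803 × 35.28% / 19.22% = 1.4740
β_Granby = 0.600 × 44.26% / 19.22% = 1.3817
β_P = Σ w_i β_i = 0.15×0.5970 + 0.20×0.6277 + 0.21×0.3574 + 0.16×0.1252 + 0.24×1.4740 + 0.04×1.3817 = 0.7192
E(R_P) = R_f + β_P × MRP = 5.15% + 0.7192 × 6.45% = 9.79%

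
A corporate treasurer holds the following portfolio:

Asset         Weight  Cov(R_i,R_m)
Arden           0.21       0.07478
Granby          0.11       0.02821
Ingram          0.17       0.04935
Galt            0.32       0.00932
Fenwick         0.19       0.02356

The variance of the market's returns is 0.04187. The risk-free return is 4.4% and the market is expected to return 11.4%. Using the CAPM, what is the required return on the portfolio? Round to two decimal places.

10.19%

β_Arden = 0.07478 / 0.04187 = 1.7860
β_Granby = 0.02821 / 0.04187 = 0.6738
β_Ingram = 0.04935 / 0.04187 = 1.1786
β_Galt = 0.00932 / 0.04187 = 0.2226
β_Fenwick = 0.02356 / 0.04187 = 0.5627
β_P = Σ w_i β_i = 0.21×1.7860 + 0.11×0.6738 + 0.17×1.1786 + 0.32×0.2226 + 0.19×0.5627 = 0.8277
MRP = 11.4% − 4.4% = 7.00%
E(R_P) = R_f + β_P × MRP = 4.4% + 0.8277 × 7.0% = 10.19%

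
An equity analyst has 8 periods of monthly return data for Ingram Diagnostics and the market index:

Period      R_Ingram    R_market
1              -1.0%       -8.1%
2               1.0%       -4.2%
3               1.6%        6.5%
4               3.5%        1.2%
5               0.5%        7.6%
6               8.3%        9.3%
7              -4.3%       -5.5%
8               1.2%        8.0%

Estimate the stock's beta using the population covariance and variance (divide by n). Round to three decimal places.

0.334

Mean R_i = (-1.0 + 1.0 + 1.6 + 3.5 + 0.5 + 8.3 − 4.3 + 1.2) / 8 = 1.3500%
Mean R_m = (-8.1 − 4.2 + 6.5 + 1.2 + 7.6 + 9.3 − 5.5 + 8.0) / 8 = 1.8500%
Σ(R_i − R̄_i)(R_m − R̄_m) = 112.7600  ⇒  Cov = 112.7600 / 8 = 14.0950
Σ(R_m − R̄_m)² = 338.0600  ⇒  Var(R_m) = 338.0600 / 8 = 42.2575
β = Cov / Var(R_m) = 14.0950 / 42.2575 = 0.3336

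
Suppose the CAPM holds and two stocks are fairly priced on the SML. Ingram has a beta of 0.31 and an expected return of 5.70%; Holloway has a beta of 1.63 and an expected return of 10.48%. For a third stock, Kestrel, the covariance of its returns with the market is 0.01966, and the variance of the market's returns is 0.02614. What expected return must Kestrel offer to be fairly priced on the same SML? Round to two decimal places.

7.30%

MRP = (10.48% − 5.70%) / (1.63 − 0.31) = 3.6212%
R_f = 5.70% − 0.31 × 3.6212% = 4.5774%
β_Kestrel = Cov / Var(R_m) = 0.01966 / 0.02614 = 0.7521
E(R_Kestrel) = R_f + β × MRP = 4.5774% + 0.7521 × 3.6212% = 7.30%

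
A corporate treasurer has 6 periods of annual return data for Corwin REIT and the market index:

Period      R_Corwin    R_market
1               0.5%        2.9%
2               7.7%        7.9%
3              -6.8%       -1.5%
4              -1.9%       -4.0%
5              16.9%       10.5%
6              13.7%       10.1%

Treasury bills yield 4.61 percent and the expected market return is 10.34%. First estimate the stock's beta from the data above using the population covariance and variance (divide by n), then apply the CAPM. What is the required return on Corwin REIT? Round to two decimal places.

12.65%

Mean R_i = (0.5 + 7.7 − 6.8 − 1.9 + 16.9 + 13.7) / 6 = 5.0167%
Mean R_m = (2.9 + 7.9 − 1.5 − 4.0 + 10.5 + 10.1) / 6 = 4.3167%
Σ(R_i − R̄_i)(R_m − R̄_m) = 265.9683  ⇒  Cov = 265.9683 / 6 = 44.3281
Σ(R_m − R̄_m)² = 189.5283  ⇒  Var(R_m) = 189.5283 / 6 = 31.5881
β = Cov / Var(R_m) = 44.3281 / 31.5881 = 1.4033
MRP = 10.34% − 4.61% = 5.73%
E(R) = R_f + β × MRP = 4.61% + 1.4033 × 5.73% = 12.65%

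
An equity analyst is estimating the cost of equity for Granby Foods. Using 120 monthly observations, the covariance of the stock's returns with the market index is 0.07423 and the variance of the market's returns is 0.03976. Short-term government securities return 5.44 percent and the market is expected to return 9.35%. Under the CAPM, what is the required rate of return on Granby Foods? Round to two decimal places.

12.74%

β = Cov(R_i, R_m) / Var(R_m) = 0.07423 / 0.03976 = 1.8670
MRP = 9.35% − 5.44% = 3.91%
E(R) = R_f + β × MRP = 5.44% + 1.8670 × 3.91% = 12.74%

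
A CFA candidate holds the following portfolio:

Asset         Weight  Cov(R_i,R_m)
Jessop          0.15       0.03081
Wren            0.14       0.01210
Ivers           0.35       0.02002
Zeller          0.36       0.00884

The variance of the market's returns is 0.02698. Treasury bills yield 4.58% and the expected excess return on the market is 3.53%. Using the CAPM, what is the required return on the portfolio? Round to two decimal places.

6.74%

β_Jessop = 0.03081 / 0.02698 = 1.1420
β_Wren = 0.01210 / 0.02698 = 0.4485
β_Ivers = 0.02002 / 0.02698 = 0.7420
β_Zeller = 0.00884 / 0.02698 = 0.3277
β_P = Σ w_i β_i = 0.15×1.1420 + 0.14×0.4485 + 0.35×0.7420 + 0.36×0.3277 = 0.6118
E(R_P) = R_f + β_P × MRP = 4.58% + 0.6118 × 3.53% = 6.74%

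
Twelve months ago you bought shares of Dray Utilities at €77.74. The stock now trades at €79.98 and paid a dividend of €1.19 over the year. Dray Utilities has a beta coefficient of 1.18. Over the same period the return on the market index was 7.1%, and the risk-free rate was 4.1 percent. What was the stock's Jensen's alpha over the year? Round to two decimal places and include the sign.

Realised HPR = (P1 + D1 − P0) / P0 = (79.98 + 1.19 − 77.74) / 77.74 = 3.43 / 77.74 = 4.4121%
MRP = 7.1% − 4.1% = 3.00%
CAPM required = R_f + β·MRP = 4.1% + 1.18 × 3.0% = 7.6400%
α = realised − required = 4.4121% − 7.6400% = -3.23%

-3.23%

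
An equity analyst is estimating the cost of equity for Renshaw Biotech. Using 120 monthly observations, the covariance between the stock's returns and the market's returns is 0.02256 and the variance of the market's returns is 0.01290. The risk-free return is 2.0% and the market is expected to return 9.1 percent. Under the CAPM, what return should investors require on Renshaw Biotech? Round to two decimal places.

14.42%

β = Cov(R_i, R_m) / Var(R_m) = 0.02256 / 0.01290 = 1.7488
MRP = 9.1% − 2.0% = 7.10%
E(R) = R_f + β × MRP = 2.0% + 1.7488 × 7.1% = 14.42%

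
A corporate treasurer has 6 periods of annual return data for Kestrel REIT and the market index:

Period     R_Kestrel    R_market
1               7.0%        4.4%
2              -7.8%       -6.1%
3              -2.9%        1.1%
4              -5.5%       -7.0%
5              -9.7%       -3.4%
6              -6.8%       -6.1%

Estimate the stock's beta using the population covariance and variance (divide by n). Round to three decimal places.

1.076

Mean R_i = (7.0 − 7.8 − 2.9 − 5.5 − 9.7 − 6.8) / 6 = -4.2833%
Mean R_m = (4.4 − 6.1 + 1.1 − 7.0 − 3.4 − 6.1) / 6 = -2.8500%
Σ(R_i − R̄_i)(R_m − R̄_m) = 114.9050  ⇒  Cov = 114.9050 / 6 = 19.1508
Σ(R_m − R̄_m)² = 106.8150  ⇒  Var(R_m) = 106.8150 / 6 = 17.8025
β = Cov / Var(R_m) = 19.1508 / 17.8025 = 1.0757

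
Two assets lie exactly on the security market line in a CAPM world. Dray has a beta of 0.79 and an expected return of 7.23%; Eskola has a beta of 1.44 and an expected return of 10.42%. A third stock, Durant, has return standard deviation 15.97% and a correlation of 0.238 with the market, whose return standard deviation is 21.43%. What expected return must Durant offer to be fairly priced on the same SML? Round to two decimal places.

MRP = (10.42% − 7.23%) / (1.44 − 0.79) = 4.9077%
R_f = 7.23% − 0.79 × 4.9077% = 3.3529%
β_Durant = ρ·σ_i/σ_m = 0.238 × 15.97 / 21.43 = 0.1774
E(R_Durant) = R_f + β × MRP = 3.3529% + 0.1774 × 4.9077% = 4.22%

4.22%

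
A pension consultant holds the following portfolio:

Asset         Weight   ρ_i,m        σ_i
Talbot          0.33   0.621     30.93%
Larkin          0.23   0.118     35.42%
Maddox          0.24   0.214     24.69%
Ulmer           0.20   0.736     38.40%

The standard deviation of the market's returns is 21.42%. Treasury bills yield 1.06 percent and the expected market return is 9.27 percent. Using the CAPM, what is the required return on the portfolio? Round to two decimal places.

β_Talbot = 0.621 × 30.93% / 21.42% = 0.8967
β_Larkin = 0.118 × 35.42% / 21.42% = 0.1951
β_Maddox = 0.214 × 24.69% / 21.42% = 0.2467
β_Ulmer = 0.736 × 38.40% / 21.42% = 1.3194
β_P = Σ w_i β_i = 0.33×0.8967 + 0.23×0.1951 + 0.24×0.2467 + 0.20×1.3194 = 0.6639
MRP = 9.27% − 1.06% = 8.21%
E(R_P) = R_f + β_P × MRP = 1.06% + 0.6639 × 8.21% = 6.51%

6.51%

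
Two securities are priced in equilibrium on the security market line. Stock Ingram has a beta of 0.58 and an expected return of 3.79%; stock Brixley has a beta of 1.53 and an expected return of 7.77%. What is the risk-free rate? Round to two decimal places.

1.36%

Both satisfy E(R) = R_f + β·MRP, so the slope of the SML is
MRP = (7.77% − 3.79%) / (1.53 − 0.58) = 3.98% / 0.95 = 4.1895%
R_f = E(R_Ingram) − β_Ingram·MRP = 3.79% − 0.58 × 4.1895% = 1.3601%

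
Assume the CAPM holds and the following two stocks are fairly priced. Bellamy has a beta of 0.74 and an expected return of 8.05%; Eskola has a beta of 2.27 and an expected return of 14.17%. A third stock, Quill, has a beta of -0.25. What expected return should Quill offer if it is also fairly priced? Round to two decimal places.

MRP (SML slope) = (14.17% − 8.05%) / (2.27 − 0.74) = 6.12% / 1.53 = 4.0000%
R_f (intercept) = 8.05% − 0.74 × 4.0000% = 5.0900%
E(R_Quill) = R_f + β × MRP = 5.0900% + -0.25 × 4.0000% = 4.09%

4.09%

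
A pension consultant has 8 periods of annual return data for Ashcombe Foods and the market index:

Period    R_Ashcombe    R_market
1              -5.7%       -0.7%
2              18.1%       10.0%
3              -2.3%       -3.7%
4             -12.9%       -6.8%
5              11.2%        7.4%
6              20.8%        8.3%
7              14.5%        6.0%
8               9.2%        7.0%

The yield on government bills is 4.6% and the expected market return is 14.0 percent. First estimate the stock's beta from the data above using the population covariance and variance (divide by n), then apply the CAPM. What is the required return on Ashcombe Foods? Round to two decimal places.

Mean R_i = (-5.7 + 18.1 − 2.3 − 12.9 + 11.2 + 20.8 + 14.5 + 9.2) / 8 = 6.6125%
Mean R_m = (-0.7 + 10.0 − 3.7 − 6.8 + 7.4 + 8.3 + 6.0 + 7.0) / 8 = 3.4375%
Σ(R_i − R̄_i)(R_m − R̄_m) = 506.2963  ⇒  Cov = 506.2963 / 8 = 63.2870
Σ(R_m − R̄_m)² = 274.5388  ⇒  Var(R_m) = 274.5388 / 8 = 34.3174
β = Cov / Var(R_m) = 63.2870 / 34.3174 = 1.8442
MRP = 14.0% − 4.6% = 9.40%
E(R) = R_f + β × MRP = 4.6% + 1.8442 × 9.4% = 21.94%

21.94%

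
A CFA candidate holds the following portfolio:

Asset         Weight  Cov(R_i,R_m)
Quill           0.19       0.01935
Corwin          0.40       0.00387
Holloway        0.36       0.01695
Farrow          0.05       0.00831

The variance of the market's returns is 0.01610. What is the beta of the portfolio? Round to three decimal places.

β_Quill = 0.01935 / 0.01610 = 1.2019
β_Corwin = 0.00387 / 0.01610 = 0.2404
β_Holloway = 0.01695 / 0.01610 = 1.0528
β_Farrow = 0.00831 / 0.01610 = 0.5161
β_P = Σ w_i β_i = 0.19×1.2019 + 0.40×0.2404 + 0.36×1.0528 + 0.05×0.5161 = 0.7293

0.729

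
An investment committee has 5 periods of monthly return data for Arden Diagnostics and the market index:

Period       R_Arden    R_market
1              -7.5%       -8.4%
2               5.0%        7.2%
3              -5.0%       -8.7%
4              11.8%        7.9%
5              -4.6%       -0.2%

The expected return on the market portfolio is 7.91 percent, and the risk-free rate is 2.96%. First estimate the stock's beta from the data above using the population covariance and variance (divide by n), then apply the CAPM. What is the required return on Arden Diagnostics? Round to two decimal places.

Mean R_i = (-7.5 + 5.0 − 5.0 + 11.8 − 4.6) / 5 = -0.0600%
Mean R_m = (-8.4 + 7.2 − 8.7 + 7.9 − 0.2) / 5 = -0.4400%
Σ(R_i − R̄_i)(R_m − R̄_m) = 236.5080  ⇒  Cov = 236.5080 / 5 = 47.3016
Σ(R_m − R̄_m)² = 259.5720  ⇒  Var(R_m) = 259.5720 / 5 = 51.9144
β = Cov / Var(R_m) = 47.3016 / 51.9144 = 0.9111
MRP = 7.91% − 2.96% = 4.95%
E(R) = R_f + β × MRP = 2.96% + 0.9111 × 4.95% = 7.47%

7.47%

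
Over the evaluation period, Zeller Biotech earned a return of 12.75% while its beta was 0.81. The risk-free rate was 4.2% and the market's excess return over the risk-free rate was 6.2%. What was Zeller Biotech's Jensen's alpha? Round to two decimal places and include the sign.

+3.53%

CAPM benchmark = R_f + β(R_m − R_f) = 4.2% + 0.81 × 6.2% = 9.2220%
α = actual − benchmark = 12.75% − 9.2220% = +3.53%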